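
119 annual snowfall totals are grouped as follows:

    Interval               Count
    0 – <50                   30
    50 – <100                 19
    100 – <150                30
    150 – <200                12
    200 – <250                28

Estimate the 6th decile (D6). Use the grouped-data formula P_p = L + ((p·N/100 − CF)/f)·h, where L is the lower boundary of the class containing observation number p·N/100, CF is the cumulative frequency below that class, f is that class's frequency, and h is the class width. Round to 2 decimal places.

N = 119; target position k = 60/100 · 119 = 71.4.
Cumulative frequencies: 30, 49, 79, 91, 119.
Observation 71.4 falls in the class 100 – <150.
L = 100, CF = 49, f = 30, h = 50.
P60 = 100 + ((71.4 − 49)/30)·50 = 100 + 37.3333 = 137.333.

137.33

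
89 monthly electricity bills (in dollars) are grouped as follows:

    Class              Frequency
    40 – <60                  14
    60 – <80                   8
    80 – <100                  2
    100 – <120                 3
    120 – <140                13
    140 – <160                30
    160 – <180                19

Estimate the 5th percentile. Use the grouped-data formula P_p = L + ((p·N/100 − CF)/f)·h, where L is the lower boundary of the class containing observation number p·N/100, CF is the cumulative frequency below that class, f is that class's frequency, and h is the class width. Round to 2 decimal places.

46.36

N = 89; target position k = 5/100 · 89 = 4.45.
Cumulative frequencies: 14, 22, 24, 27, 40, 70, 89.
Observation 4.45 falls in the class 40 – <60.
L = 40, CF = 0, f = 14, h = 20.
P5 = 40 + ((4.45 − 0)/14)·20 = 40 + 6.35714 = 46.3571.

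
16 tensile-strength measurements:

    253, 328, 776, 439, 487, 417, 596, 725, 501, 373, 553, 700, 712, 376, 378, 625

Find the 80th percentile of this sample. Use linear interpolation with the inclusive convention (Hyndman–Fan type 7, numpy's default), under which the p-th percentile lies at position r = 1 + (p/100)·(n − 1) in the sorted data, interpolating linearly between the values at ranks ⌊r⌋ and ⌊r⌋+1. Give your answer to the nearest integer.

700

Sorted: 253, 328, 373, 376, 378, 417, 439, 487, 501, 553, 596, 625, 700, 712, 725, 776.
n = 16.
r = 1 + (80/100)·(16 − 1) = 1 + 12 = 13.
r is an integer, so P80 is the value at rank 13: 700.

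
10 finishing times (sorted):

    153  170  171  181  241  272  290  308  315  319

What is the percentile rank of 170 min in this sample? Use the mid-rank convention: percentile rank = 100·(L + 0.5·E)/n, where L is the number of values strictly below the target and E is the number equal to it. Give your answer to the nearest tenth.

Count below 170: L = 1; count equal: E = 1; n = 10.
Percentile rank = 100·(1 + 0.5·1)/10 = 100·1.5/10 = 15.

15.0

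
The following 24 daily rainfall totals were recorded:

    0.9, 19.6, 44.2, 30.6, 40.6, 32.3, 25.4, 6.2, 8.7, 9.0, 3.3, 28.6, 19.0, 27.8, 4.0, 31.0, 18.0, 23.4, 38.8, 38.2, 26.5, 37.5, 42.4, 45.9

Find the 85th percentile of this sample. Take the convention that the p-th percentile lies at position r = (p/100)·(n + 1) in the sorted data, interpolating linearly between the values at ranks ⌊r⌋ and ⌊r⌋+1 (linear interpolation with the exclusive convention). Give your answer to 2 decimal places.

Sorted: 0.9, 3.3, 4.0, 6.2, 8.7, 9.0, 18.0, 19.0, 19.6, 23.4, 25.4, 26.5, 27.8, 28.6, 30.6, 31.0, 32.3, 37.5, 38.2, 38.8, 40.6, 42.4, 44.2, 45.9.
n = 24.
r = (85/100)·(24 + 1) = 21.25.
Rank 21 is 40.6 and rank 22 is 42.4.
Interpolate: 40.6 + 0.25·(42.4 − 40.6) = 40.6 + 0.25·1.8 = 41.05.

41.05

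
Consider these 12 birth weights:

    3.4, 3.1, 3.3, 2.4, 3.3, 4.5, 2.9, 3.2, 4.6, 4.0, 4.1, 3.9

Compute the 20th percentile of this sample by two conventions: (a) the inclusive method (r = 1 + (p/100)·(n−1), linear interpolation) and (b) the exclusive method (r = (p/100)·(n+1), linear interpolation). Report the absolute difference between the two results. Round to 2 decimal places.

0.10

Sorted: 2.4, 2.9, 3.1, 3.2, 3.3, 3.3, 3.4, 3.9, 4.0, 4.1, 4.5, 4.6.
n = 12.
(a) r = 3.2; between ranks 3 (3.1) and 4 (3.2): 3.12.
(b) r = 2.6; between ranks 2 (2.9) and 3 (3.1): 3.02.
|3.12 − 3.02| = 0.1.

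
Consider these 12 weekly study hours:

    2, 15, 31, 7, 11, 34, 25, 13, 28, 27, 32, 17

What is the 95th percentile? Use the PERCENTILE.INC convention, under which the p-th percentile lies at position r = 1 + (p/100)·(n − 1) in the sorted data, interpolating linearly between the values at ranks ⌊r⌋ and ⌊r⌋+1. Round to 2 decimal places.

Sorted: 2, 7, 11, 13, 15, 17, 25, 27, 28, 31, 32, 34.
n = 12.
r = 1 + (95/100)·(12 − 1) = 1 + 10.45 = 11.45.
Rank 11 is 32 and rank 12 is 34.
Interpolate: 32 + 0.45·(34 − 32) = 32 + 0.45·2 = 32.9.

32.90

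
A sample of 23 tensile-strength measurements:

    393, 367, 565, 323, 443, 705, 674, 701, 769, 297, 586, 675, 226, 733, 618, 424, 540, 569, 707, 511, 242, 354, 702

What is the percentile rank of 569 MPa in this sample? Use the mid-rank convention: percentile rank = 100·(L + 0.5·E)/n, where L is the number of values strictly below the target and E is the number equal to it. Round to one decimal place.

54.3

Sorted: 226, 242, 297, 323, 354, 367, 393, 424, 443, 511, 540, 565, 569, 586, 618, 674, 675, 701, 702, 705, 707, 733, 769.
Count below 569: L = 12; count equal: E = 1; n = 23.
Percentile rank = 100·(12 + 0.5·1)/23 = 100·12.5/23 = 54.35.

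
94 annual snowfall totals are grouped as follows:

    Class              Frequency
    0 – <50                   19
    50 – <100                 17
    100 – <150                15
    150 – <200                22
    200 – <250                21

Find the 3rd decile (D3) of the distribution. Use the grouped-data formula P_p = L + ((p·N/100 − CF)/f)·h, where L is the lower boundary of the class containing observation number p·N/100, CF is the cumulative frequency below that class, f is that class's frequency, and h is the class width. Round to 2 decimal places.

N = 94; target position k = 30/100 · 94 = 28.2.
Cumulative frequencies: 19, 36, 51, 73, 94.
Observation 28.2 falls in the class 50 – <100.
L = 50, CF = 19, f = 17, h = 50.
P30 = 50 + ((28.2 − 19)/17)·50 = 50 + 27.0588 = 77.0588.

77.06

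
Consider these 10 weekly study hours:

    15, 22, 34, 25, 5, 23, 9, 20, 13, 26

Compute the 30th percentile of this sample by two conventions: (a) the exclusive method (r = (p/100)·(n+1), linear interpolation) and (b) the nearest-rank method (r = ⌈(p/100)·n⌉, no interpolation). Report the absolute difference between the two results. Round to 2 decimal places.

Sorted: 5, 9, 13, 15, 20, 22, 23, 25, 26, 34.
n = 10.
(a) r = 3.3; between ranks 3 (13) and 4 (15): 13.6.
(b) the nearest-rank method: rank 3 → 13.
|13.6 − 13| = 0.6.

0.60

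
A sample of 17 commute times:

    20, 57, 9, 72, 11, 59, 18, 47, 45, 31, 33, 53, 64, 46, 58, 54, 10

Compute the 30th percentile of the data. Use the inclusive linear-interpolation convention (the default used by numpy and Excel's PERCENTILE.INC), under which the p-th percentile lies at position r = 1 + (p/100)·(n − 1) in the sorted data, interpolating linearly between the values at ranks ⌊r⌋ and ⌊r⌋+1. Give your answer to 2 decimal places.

Sorted: 9, 10, 11, 18, 20, 31, 33, 45, 46, 47, 53, 54, 57, 58, 59, 64, 72.
n = 17.
r = 1 + (30/100)·(17 − 1) = 1 + 4.8 = 5.8.
Rank 5 is 20 and rank 6 is 31.
Interpolate: 20 + 0.8·(31 − 20) = 20 + 0.8·11 = 28.8.

28.80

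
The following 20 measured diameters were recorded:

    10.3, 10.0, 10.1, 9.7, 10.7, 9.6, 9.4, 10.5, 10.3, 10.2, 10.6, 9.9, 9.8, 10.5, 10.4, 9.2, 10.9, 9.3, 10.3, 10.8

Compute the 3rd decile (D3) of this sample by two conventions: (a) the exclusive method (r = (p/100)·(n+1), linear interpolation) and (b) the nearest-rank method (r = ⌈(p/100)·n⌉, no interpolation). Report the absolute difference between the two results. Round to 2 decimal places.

0.03

Sorted: 9.2, 9.3, 9.4, 9.6, 9.7, 9.8, 9.9, 10.0, 10.1, 10.2, 10.3, 10.3, 10.3, 10.4, 10.5, 10.5, 10.6, 10.7, 10.8, 10.9.
n = 20.
(a) r = 6.3; between ranks 6 (9.8) and 7 (9.9): 9.83.
(b) the nearest-rank method: rank 6 → 9.8.
|9.83 − 9.8| = 0.03.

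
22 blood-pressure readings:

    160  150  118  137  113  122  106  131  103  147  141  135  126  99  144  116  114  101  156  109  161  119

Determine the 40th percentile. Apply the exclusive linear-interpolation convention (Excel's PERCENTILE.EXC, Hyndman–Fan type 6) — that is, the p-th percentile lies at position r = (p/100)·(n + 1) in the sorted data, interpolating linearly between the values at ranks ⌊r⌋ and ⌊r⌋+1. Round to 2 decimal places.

Sorted: 99, 101, 103, 106, 109, 113, 114, 116, 118, 119, 122, 126, 131, 135, 137, 141, 144, 147, 150, 156, 160, 161.
n = 22.
r = (40/100)·(22 + 1) = 9.2.
Rank 9 is 118 and rank 10 is 119.
Interpolate: 118 + 0.2·(119 − 118) = 118 + 0.2·1 = 118.2.

118.20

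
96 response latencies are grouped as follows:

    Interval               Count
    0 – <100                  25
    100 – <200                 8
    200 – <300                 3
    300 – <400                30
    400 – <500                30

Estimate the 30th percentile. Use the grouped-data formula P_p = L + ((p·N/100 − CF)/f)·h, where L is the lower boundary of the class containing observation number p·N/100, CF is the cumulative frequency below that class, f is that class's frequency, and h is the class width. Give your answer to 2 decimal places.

147.50

N = 96; target position k = 30/100 · 96 = 28.8.
Cumulative frequencies: 25, 33, 36, 66, 96.
Observation 28.8 falls in the class 100 – <200.
L = 100, CF = 25, f = 8, h = 100.
P30 = 100 + ((28.8 − 25)/8)·100 = 100 + 47.5 = 147.5.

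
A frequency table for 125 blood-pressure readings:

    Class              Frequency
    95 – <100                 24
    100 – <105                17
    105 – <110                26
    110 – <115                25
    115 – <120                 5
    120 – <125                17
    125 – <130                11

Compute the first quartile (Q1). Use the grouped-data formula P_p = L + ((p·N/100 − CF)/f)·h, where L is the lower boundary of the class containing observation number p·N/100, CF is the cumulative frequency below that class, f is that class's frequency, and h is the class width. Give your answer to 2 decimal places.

102.13

N = 125; target position k = 25/100 · 125 = 31.25.
Cumulative frequencies: 24, 41, 67, 92, 97, 114, 125.
Observation 31.25 falls in the class 100 – <105.
L = 100, CF = 24, f = 17, h = 5.
P25 = 100 + ((31.25 − 24)/17)·5 = 100 + 2.13235 = 102.132.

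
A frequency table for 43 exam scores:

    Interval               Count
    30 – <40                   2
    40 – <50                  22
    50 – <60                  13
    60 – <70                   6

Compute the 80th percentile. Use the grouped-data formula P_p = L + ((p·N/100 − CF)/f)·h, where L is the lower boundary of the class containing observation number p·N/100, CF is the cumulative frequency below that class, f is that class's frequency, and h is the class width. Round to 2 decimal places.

58.00

N = 43; target position k = 80/100 · 43 = 34.4.
Cumulative frequencies: 2, 24, 37, 43.
Observation 34.4 falls in the class 50 – <60.
L = 50, CF = 24, f = 13, h = 10.
P80 = 50 + ((34.4 − 24)/13)·10 = 50 + 8 = 58.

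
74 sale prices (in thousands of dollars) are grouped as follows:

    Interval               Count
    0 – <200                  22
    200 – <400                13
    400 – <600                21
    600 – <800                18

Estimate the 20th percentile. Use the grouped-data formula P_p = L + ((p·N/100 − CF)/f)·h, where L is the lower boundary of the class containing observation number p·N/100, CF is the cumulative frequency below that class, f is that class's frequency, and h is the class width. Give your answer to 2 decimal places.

N = 74; target position k = 20/100 · 74 = 14.8.
Cumulative frequencies: 22, 35, 56, 74.
Observation 14.8 falls in the class 0 – <200.
L = 0, CF = 0, f = 22, h = 200.
P20 = 0 + ((14.8 − 0)/22)·200 = 0 + 134.545 = 134.545.

134.55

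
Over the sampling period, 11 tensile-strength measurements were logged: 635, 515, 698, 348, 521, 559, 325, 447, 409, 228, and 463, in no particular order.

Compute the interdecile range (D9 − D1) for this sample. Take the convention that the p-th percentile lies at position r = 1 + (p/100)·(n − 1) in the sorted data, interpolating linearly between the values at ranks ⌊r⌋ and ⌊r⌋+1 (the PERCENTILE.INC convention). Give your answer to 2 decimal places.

Sorted: 228, 325, 348, 409, 447, 463, 515, 521, 559, 635, 698.
n = 11.
P10: r = 2 (integer) → 325.
P90: r = 10 (integer) → 635.
Difference: 635 − 325 = 310.

310.00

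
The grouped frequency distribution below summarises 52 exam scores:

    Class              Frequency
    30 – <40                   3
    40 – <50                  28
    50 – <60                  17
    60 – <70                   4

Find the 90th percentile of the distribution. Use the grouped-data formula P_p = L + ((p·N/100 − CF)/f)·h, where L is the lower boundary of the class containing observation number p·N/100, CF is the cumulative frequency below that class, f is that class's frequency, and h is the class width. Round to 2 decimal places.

N = 52; target position k = 90/100 · 52 = 46.8.
Cumulative frequencies: 3, 31, 48, 52.
Observation 46.8 falls in the class 50 – <60.
L = 50, CF = 31, f = 17, h = 10.
P90 = 50 + ((46.8 − 31)/17)·10 = 50 + 9.29412 = 59.2941.

59.29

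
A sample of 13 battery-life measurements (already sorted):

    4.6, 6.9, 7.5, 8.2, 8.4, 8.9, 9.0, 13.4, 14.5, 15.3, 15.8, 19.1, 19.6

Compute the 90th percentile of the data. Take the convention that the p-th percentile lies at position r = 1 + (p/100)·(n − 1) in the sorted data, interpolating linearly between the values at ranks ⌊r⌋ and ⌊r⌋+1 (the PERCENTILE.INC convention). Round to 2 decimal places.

n = 13.
r = 1 + (90/100)·(13 − 1) = 1 + 10.8 = 11.8.
Rank 11 is 15.8 and rank 12 is 19.1.
Interpolate: 15.8 + 0.8·(19.1 − 15.8) = 15.8 + 0.8·3.3 = 18.44.

18.44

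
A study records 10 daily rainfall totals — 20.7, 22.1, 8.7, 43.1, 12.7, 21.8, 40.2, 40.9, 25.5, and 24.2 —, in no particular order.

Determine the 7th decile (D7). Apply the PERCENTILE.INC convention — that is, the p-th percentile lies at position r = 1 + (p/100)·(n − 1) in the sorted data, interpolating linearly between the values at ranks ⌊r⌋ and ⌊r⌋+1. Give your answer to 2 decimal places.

29.91

Sorted: 8.7, 12.7, 20.7, 21.8, 22.1, 24.2, 25.5, 40.2, 40.9, 43.1.
n = 10.
r = 1 + (70/100)·(10 − 1) = 1 + 6.3 = 7.3.
Rank 7 is 25.5 and rank 8 is 40.2.
Interpolate: 25.5 + 0.3·(40.2 − 25.5) = 25.5 + 0.3·14.7 = 29.91.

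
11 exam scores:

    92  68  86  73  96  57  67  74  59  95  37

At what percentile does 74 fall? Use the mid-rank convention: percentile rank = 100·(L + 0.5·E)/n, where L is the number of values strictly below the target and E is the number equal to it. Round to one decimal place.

Sorted: 37, 57, 59, 67, 68, 73, 74, 86, 92, 95, 96.
Count below 74: L = 6; count equal: E = 1; n = 11.
Percentile rank = 100·(6 + 0.5·1)/11 = 100·6.5/11 = 59.09.

59.1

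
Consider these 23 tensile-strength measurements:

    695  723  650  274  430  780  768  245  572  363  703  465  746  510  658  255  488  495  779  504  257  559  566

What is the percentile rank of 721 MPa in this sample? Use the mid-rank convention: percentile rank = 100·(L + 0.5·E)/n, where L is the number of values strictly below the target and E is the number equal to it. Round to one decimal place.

Sorted: 245, 255, 257, 274, 363, 430, 465, 488, 495, 504, 510, 559, 566, 572, 650, 658, 695, 703, 723, 746, 768, 779, 780.
Count below 721: L = 18; count equal: E = 0; n = 23.
Percentile rank = 100·(18 + 0.5·0)/23 = 100·18/23 = 78.26.

78.3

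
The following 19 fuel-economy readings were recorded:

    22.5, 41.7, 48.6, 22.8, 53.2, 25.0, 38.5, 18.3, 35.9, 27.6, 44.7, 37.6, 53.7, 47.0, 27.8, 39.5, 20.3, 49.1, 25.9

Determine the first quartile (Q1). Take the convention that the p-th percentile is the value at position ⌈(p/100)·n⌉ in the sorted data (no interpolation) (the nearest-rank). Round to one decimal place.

Sorted: 18.3, 20.3, 22.5, 22.8, 25.0, 25.9, 27.6, 27.8, 35.9, 37.6, 38.5, 39.5, 41.7, 44.7, 47.0, 48.6, 49.1, 53.2, 53.7.
n = 19.
Position = ⌈25/100 · 19⌉ = ⌈4.75⌉ = 5.
The value at rank 5 is 25.0.

25.0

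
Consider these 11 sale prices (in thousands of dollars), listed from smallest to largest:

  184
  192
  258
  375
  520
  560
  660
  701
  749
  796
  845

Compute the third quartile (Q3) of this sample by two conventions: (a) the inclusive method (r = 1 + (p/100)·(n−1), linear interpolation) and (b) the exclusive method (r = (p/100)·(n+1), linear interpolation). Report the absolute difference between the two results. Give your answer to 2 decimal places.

24.00

n = 11.
(a) r = 8.5; between ranks 8 (701) and 9 (749): 725.
(b) r = 9 → value at rank 9 = 749.
|725 − 749| = 24.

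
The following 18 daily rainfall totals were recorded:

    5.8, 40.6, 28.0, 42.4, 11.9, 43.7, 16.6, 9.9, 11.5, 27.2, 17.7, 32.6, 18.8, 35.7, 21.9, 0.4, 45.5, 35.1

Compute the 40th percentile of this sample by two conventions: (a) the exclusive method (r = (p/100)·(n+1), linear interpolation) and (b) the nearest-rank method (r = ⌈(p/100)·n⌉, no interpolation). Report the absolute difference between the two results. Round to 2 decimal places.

Sorted: 0.4, 5.8, 9.9, 11.5, 11.9, 16.6, 17.7, 18.8, 21.9, 27.2, 28.0, 32.6, 35.1, 35.7, 40.6, 42.4, 43.7, 45.5.
n = 18.
(a) r = 7.6; between ranks 7 (17.7) and 8 (18.8): 18.36.
(b) the nearest-rank method: rank 8 → 18.8.
|18.36 − 18.8| = 0.44.

0.44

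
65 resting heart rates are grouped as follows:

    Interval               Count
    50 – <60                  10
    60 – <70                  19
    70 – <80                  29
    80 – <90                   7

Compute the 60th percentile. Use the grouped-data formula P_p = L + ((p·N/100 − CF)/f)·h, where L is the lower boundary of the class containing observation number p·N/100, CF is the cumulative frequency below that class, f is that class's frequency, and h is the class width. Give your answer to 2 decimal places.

N = 65; target position k = 60/100 · 65 = 39.
Cumulative frequencies: 10, 29, 58, 65.
Observation 39 falls in the class 70 – <80.
L = 70, CF = 29, f = 29, h = 10.
P60 = 70 + ((39 − 29)/29)·10 = 70 + 3.44828 = 73.4483.

73.45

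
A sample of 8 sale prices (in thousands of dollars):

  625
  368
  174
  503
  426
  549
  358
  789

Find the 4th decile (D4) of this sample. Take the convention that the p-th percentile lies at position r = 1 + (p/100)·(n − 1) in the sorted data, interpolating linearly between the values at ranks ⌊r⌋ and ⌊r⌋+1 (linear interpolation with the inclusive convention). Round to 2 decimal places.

414.40

Sorted: 174, 358, 368, 426, 503, 549, 625, 789.
n = 8.
r = 1 + (40/100)·(8 − 1) = 1 + 2.8 = 3.8.
Rank 3 is 368 and rank 4 is 426.
Interpolate: 368 + 0.8·(426 − 368) = 368 + 0.8·58 = 414.4.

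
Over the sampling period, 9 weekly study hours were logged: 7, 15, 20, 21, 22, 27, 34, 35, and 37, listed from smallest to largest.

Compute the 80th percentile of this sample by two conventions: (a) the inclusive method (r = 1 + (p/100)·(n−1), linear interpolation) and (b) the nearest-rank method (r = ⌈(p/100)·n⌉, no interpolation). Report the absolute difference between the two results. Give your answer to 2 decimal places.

n = 9.
(a) r = 7.4; between ranks 7 (34) and 8 (35): 34.4.
(b) the nearest-rank method: rank 8 → 35.
|34.4 − 35| = 0.6.

0.60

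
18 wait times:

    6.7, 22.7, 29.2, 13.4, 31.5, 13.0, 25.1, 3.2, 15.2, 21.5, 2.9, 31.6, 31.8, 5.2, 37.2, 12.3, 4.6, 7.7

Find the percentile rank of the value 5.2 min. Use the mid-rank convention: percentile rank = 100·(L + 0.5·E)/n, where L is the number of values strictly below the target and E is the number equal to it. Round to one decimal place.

19.4

Sorted: 2.9, 3.2, 4.6, 5.2, 6.7, 7.7, 12.3, 13.0, 13.4, 15.2, 21.5, 22.7, 25.1, 29.2, 31.5, 31.6, 31.8, 37.2.
Count below 5.2: L = 3; count equal: E = 1; n = 18.
Percentile rank = 100·(3 + 0.5·1)/18 = 100·3.5/18 = 19.44.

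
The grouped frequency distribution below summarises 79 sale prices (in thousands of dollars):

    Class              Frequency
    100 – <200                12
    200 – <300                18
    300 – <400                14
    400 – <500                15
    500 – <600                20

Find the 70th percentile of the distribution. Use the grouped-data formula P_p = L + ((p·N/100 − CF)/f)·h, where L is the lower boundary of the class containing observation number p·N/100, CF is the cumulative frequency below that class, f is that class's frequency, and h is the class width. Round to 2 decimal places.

N = 79; target position k = 70/100 · 79 = 55.3.
Cumulative frequencies: 12, 30, 44, 59, 79.
Observation 55.3 falls in the class 400 – <500.
L = 400, CF = 44, f = 15, h = 100.
P70 = 400 + ((55.3 − 44)/15)·100 = 400 + 75.3333 = 475.333.

475.33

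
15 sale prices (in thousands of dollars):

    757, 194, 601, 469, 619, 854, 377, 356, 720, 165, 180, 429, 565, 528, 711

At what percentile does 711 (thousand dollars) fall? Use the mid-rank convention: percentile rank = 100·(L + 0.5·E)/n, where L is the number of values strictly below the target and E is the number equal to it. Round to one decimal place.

76.7

Sorted: 165, 180, 194, 356, 377, 429, 469, 528, 565, 601, 619, 711, 720, 757, 854.
Count below 711: L = 11; count equal: E = 1; n = 15.
Percentile rank = 100·(11 + 0.5·1)/15 = 100·11.5/15 = 76.67.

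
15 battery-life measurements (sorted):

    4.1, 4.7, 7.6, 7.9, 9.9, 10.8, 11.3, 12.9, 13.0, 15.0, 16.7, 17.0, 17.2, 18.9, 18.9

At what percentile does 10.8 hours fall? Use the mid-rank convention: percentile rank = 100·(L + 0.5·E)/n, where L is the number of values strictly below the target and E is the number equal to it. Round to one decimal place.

36.7

Count below 10.8: L = 5; count equal: E = 1; n = 15.
Percentile rank = 100·(5 + 0.5·1)/15 = 100·5.5/15 = 36.67.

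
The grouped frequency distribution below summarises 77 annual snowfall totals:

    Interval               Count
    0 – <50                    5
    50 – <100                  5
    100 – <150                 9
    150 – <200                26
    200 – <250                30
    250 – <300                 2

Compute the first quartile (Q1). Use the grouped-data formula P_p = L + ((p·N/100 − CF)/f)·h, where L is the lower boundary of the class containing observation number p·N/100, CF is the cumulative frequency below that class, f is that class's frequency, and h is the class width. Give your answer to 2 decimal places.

150.48

N = 77; target position k = 25/100 · 77 = 19.25.
Cumulative frequencies: 5, 10, 19, 45, 75, 77.
Observation 19.25 falls in the class 150 – <200.
L = 150, CF = 19, f = 26, h = 50.
P25 = 150 + ((19.25 − 19)/26)·50 = 150 + 0.480769 = 150.481.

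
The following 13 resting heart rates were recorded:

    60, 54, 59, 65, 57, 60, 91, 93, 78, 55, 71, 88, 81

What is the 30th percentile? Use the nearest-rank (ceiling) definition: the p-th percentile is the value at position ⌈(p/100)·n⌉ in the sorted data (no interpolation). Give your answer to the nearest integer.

59

Sorted: 54, 55, 57, 59, 60, 60, 65, 71, 78, 81, 88, 91, 93.
n = 13.
Position = ⌈30/100 · 13⌉ = ⌈3.9⌉ = 4.
The value at rank 4 is 59.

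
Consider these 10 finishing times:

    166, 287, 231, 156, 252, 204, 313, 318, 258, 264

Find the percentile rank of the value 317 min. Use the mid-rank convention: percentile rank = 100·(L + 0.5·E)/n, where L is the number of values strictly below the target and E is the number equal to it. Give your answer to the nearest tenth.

90.0

Sorted: 156, 166, 204, 231, 252, 258, 264, 287, 313, 318.
Count below 317: L = 9; count equal: E = 0; n = 10.
Percentile rank = 100·(9 + 0.5·0)/10 = 100·9/10 = 90.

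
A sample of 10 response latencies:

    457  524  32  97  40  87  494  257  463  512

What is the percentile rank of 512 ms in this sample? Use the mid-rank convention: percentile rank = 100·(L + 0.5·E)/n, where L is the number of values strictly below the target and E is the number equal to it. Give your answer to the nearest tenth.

Sorted: 32, 40, 87, 97, 257, 457, 463, 494, 512, 524.
Count below 512: L = 8; count equal: E = 1; n = 10.
Percentile rank = 100·(8 + 0.5·1)/10 = 100·8.5/10 = 85.

85.0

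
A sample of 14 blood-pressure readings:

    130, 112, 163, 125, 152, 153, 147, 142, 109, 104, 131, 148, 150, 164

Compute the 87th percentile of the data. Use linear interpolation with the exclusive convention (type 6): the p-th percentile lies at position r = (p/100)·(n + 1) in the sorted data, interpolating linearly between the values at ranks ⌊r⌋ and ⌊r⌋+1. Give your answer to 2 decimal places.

Sorted: 104, 109, 112, 125, 130, 131, 142, 147, 148, 150, 152, 153, 163, 164.
n = 14.
r = (87/100)·(14 + 1) = 13.05.
Rank 13 is 163 and rank 14 is 164.
Interpolate: 163 + 0.05·(164 − 163) = 163 + 0.05·1 = 163.05.

163.05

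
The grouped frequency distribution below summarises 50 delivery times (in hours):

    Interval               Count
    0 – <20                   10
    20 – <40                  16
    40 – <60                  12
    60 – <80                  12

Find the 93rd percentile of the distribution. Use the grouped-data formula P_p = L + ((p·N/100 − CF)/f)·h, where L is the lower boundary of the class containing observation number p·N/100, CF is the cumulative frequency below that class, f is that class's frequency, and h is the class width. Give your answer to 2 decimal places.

N = 50; target position k = 93/100 · 50 = 46.5.
Cumulative frequencies: 10, 26, 38, 50.
Observation 46.5 falls in the class 60 – <80.
L = 60, CF = 38, f = 12, h = 20.
P93 = 60 + ((46.5 − 38)/12)·20 = 60 + 14.1667 = 74.1667.

74.17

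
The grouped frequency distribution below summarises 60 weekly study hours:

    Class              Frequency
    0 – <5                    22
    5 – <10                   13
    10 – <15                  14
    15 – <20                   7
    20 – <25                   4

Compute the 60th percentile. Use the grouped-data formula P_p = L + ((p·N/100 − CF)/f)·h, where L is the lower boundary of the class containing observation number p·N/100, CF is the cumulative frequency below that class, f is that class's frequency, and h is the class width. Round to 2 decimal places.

10.36

N = 60; target position k = 60/100 · 60 = 36.
Cumulative frequencies: 22, 35, 49, 56, 60.
Observation 36 falls in the class 10 – <15.
L = 10, CF = 35, f = 14, h = 5.
P60 = 10 + ((36 − 35)/14)·5 = 10 + 0.357143 = 10.3571.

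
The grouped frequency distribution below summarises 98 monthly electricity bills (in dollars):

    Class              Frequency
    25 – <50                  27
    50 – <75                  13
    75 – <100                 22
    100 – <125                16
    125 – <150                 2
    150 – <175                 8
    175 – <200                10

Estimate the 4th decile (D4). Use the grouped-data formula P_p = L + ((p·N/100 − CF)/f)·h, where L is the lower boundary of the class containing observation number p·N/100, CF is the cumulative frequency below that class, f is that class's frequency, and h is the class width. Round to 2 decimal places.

73.46

N = 98; target position k = 40/100 · 98 = 39.2.
Cumulative frequencies: 27, 40, 62, 78, 80, 88, 98.
Observation 39.2 falls in the class 50 – <75.
L = 50, CF = 27, f = 13, h = 25.
P40 = 50 + ((39.2 − 27)/13)·25 = 50 + 23.4615 = 73.4615.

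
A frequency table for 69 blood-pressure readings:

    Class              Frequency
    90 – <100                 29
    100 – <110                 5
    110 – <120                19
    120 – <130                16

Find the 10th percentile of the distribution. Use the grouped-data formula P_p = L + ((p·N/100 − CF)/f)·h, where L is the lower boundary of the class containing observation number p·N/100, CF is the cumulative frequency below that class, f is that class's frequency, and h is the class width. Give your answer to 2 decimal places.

92.38

N = 69; target position k = 10/100 · 69 = 6.9.
Cumulative frequencies: 29, 34, 53, 69.
Observation 6.9 falls in the class 90 – <100.
L = 90, CF = 0, f = 29, h = 10.
P10 = 90 + ((6.9 − 0)/29)·10 = 90 + 2.37931 = 92.3793.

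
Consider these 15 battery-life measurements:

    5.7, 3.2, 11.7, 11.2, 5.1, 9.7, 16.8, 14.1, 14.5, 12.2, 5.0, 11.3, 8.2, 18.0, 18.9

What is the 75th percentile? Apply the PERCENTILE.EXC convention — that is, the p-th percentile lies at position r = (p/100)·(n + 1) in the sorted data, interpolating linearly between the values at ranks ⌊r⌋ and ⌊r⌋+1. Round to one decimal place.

14.5

Sorted: 3.2, 5.0, 5.1, 5.7, 8.2, 9.7, 11.2, 11.3, 11.7, 12.2, 14.1, 14.5, 16.8, 18.0, 18.9.
n = 15.
r = (75/100)·(15 + 1) = 12.
r is an integer, so P75 is the value at rank 12: 14.5.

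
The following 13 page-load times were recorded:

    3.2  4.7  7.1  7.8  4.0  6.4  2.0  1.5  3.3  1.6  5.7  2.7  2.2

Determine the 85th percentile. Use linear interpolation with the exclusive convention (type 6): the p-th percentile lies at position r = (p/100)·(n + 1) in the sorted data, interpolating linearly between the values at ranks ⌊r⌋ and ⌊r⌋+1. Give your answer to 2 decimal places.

7.03

Sorted: 1.5, 1.6, 2.0, 2.2, 2.7, 3.2, 3.3, 4.0, 4.7, 5.7, 6.4, 7.1, 7.8.
n = 13.
r = (85/100)·(13 + 1) = 11.9.
Rank 11 is 6.4 and rank 12 is 7.1.
Interpolate: 6.4 + 0.9·(7.1 − 6.4) = 6.4 + 0.9·0.7 = 7.03.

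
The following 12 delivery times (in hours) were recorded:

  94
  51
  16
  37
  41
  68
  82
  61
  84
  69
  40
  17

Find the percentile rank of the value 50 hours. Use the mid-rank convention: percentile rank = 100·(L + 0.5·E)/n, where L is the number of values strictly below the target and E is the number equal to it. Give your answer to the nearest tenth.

Sorted: 16, 17, 37, 40, 41, 51, 61, 68, 69, 82, 84, 94.
Count below 50: L = 5; count equal: E = 0; n = 12.
Percentile rank = 100·(5 + 0.5·0)/12 = 100·5/12 = 41.67.

41.7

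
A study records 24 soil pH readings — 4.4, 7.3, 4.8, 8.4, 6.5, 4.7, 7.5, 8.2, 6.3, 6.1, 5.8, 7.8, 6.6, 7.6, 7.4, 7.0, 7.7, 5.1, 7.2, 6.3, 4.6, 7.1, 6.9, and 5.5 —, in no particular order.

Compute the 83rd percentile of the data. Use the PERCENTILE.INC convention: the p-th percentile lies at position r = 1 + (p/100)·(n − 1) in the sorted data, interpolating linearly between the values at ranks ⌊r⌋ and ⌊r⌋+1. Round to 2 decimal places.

7.61

Sorted: 4.4, 4.6, 4.7, 4.8, 5.1, 5.5, 5.8, 6.1, 6.3, 6.3, 6.5, 6.6, 6.9, 7.0, 7.1, 7.2, 7.3, 7.4, 7.5, 7.6, 7.7, 7.8, 8.2, 8.4.
n = 24.
r = 1 + (83/100)·(24 − 1) = 1 + 19.09 = 20.09.
Rank 20 is 7.6 and rank 21 is 7.7.
Interpolate: 7.6 + 0.09·(7.7 − 7.6) = 7.6 + 0.09·0.1 = 7.609.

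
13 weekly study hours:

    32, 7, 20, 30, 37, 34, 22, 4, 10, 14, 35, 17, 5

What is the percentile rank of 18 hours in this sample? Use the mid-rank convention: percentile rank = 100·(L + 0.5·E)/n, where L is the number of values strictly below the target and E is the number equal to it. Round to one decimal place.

46.2

Sorted: 4, 5, 7, 10, 14, 17, 20, 22, 30, 32, 34, 35, 37.
Count below 18: L = 6; count equal: E = 0; n = 13.
Percentile rank = 100·(6 + 0.5·0)/13 = 100·6/13 = 46.15.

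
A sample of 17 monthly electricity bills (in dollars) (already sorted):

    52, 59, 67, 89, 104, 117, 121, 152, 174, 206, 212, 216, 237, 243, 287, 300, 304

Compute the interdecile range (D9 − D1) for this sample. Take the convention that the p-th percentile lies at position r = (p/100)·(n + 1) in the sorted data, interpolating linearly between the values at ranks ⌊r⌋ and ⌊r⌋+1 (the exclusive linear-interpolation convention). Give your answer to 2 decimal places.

243.20

n = 17.
P10: r = 1.8; ranks 1–2 are 52, 59; interpolating gives 57.6.
P90: r = 16.2; ranks 16–17 are 300, 304; interpolating gives 300.8.
Difference: 300.8 − 57.6 = 243.2.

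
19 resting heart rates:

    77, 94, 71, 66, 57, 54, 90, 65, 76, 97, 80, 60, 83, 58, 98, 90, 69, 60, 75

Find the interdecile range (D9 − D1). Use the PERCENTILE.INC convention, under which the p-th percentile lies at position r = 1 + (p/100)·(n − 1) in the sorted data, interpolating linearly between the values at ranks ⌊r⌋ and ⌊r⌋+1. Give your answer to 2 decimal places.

36.80

Sorted: 54, 57, 58, 60, 60, 65, 66, 69, 71, 75, 76, 77, 80, 83, 90, 90, 94, 97, 98.
n = 19.
P10: r = 2.8; ranks 2–3 are 57, 58; interpolating gives 57.8.
P90: r = 17.2; ranks 17–18 are 94, 97; interpolating gives 94.6.
Difference: 94.6 − 57.8 = 36.8.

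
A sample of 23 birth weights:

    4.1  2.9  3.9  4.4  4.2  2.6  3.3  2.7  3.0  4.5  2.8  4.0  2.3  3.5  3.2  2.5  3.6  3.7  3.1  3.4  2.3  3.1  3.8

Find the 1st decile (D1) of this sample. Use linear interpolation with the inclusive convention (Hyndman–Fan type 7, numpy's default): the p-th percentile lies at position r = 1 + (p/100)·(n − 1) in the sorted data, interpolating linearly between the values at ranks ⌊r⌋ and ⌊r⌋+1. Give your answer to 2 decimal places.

Sorted: 2.3, 2.3, 2.5, 2.6, 2.7, 2.8, 2.9, 3.0, 3.1, 3.1, 3.2, 3.3, 3.4, 3.5, 3.6, 3.7, 3.8, 3.9, 4.0, 4.1, 4.2, 4.4, 4.5.
n = 23.
r = 1 + (10/100)·(23 − 1) = 1 + 2.2 = 3.2.
Rank 3 is 2.5 and rank 4 is 2.6.
Interpolate: 2.5 + 0.2·(2.6 − 2.5) = 2.5 + 0.2·0.1 = 2.52.

2.52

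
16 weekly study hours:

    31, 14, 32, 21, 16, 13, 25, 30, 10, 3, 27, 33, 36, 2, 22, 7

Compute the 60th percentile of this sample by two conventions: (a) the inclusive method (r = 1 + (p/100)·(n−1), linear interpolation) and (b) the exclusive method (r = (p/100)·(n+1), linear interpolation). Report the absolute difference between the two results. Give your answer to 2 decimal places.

0.40

Sorted: 2, 3, 7, 10, 13, 14, 16, 21, 22, 25, 27, 30, 31, 32, 33, 36.
n = 16.
(a) r = 10 → value at rank 10 = 25.
(b) r = 10.2; between ranks 10 (25) and 11 (27): 25.4.
|25 − 25.4| = 0.4.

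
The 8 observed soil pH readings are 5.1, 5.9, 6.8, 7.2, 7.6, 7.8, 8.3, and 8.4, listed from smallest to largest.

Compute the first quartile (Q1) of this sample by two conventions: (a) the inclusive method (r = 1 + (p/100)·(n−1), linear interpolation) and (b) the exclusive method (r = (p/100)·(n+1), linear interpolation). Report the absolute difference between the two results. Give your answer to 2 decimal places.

0.45

n = 8.
(a) r = 2.75; between ranks 2 (5.9) and 3 (6.8): 6.575.
(b) r = 2.25; between ranks 2 (5.9) and 3 (6.8): 6.125.
|6.575 − 6.125| = 0.45.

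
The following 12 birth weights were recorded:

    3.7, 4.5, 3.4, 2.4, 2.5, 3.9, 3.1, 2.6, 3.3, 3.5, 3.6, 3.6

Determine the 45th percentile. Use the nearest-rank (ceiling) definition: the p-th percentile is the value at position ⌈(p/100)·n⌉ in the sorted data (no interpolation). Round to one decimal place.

Sorted: 2.4, 2.5, 2.6, 3.1, 3.3, 3.4, 3.5, 3.6, 3.6, 3.7, 3.9, 4.5.
n = 12.
Position = ⌈45/100 · 12⌉ = ⌈5.4⌉ = 6.
The value at rank 6 is 3.4.

3.4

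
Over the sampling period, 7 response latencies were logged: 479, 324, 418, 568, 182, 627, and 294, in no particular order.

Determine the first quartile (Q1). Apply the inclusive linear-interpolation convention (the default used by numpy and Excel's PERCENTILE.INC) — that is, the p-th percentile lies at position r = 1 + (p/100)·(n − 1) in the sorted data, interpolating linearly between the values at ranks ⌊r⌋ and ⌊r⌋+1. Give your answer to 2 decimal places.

Sorted: 182, 294, 324, 418, 479, 568, 627.
n = 7.
r = 1 + (25/100)·(7 − 1) = 1 + 1.5 = 2.5.
Rank 2 is 294 and rank 3 is 324.
Interpolate: 294 + 0.5·(324 − 294) = 294 + 0.5·30 = 309.

309.00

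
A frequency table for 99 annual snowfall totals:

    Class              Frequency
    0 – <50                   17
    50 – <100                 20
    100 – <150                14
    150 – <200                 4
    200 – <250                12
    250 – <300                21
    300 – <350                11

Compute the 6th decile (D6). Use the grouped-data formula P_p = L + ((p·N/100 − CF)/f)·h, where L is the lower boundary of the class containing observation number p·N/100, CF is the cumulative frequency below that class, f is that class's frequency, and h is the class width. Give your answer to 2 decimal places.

218.33

N = 99; target position k = 60/100 · 99 = 59.4.
Cumulative frequencies: 17, 37, 51, 55, 67, 88, 99.
Observation 59.4 falls in the class 200 – <250.
L = 200, CF = 55, f = 12, h = 50.
P60 = 200 + ((59.4 − 55)/12)·50 = 200 + 18.3333 = 218.333.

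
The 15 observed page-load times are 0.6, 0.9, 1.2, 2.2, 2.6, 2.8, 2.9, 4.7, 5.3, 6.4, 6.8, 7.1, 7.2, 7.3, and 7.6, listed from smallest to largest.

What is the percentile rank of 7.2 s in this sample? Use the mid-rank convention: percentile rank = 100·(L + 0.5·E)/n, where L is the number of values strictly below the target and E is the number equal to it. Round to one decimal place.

83.3

Count below 7.2: L = 12; count equal: E = 1; n = 15.
Percentile rank = 100·(12 + 0.5·1)/15 = 100·12.5/15 = 83.33.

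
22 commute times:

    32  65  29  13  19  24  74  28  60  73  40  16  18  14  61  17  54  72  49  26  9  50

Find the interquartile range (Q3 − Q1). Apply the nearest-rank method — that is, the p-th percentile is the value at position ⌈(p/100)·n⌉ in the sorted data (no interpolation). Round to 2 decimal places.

42.00

Sorted: 9, 13, 14, 16, 17, 18, 19, 24, 26, 28, 29, 32, 40, 49, 50, 54, 60, 61, 65, 72, 73, 74.
n = 22.
P25: rank ⌈25/100·22⌉ = 6 → 18.
P75: rank ⌈75/100·22⌉ = 17 → 60.
Difference: 60 − 18 = 42.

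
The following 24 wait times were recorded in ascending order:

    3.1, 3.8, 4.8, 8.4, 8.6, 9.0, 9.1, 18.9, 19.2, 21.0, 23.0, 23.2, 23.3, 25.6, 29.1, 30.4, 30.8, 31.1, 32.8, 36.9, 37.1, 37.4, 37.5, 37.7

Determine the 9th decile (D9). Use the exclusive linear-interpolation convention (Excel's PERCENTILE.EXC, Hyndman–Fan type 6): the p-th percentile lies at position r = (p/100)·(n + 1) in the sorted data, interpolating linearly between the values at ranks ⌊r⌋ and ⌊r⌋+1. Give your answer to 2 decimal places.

n = 24.
r = (90/100)·(24 + 1) = 22.5.
Rank 22 is 37.4 and rank 23 is 37.5.
Interpolate: 37.4 + 0.5·(37.5 − 37.4) = 37.4 + 0.5·0.1 = 37.45.

37.45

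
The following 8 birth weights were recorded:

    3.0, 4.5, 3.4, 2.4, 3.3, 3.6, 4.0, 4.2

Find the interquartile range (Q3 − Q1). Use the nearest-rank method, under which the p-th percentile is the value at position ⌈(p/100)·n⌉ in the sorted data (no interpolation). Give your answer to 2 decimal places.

1.00

Sorted: 2.4, 3.0, 3.3, 3.4, 3.6, 4.0, 4.2, 4.5.
n = 8.
P25: rank ⌈25/100·8⌉ = 2 → 3.
P75: rank ⌈75/100·8⌉ = 6 → 4.
Difference: 4 − 3 = 1.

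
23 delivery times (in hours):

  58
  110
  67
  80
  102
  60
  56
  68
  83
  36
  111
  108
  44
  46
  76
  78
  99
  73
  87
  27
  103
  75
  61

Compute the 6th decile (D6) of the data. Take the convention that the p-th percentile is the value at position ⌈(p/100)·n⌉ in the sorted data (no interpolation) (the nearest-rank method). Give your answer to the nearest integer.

78

Sorted: 27, 36, 44, 46, 56, 58, 60, 61, 67, 68, 73, 75, 76, 78, 80, 83, 87, 99, 102, 103, 108, 110, 111.
n = 23.
Position = ⌈60/100 · 23⌉ = ⌈13.8⌉ = 14.
The value at rank 14 is 78.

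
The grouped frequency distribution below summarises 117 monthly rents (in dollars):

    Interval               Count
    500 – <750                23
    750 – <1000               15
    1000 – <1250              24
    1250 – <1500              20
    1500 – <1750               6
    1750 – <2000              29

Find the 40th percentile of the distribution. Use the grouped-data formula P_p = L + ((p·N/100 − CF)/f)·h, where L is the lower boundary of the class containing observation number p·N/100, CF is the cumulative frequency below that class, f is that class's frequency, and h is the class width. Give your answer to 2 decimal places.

N = 117; target position k = 40/100 · 117 = 46.8.
Cumulative frequencies: 23, 38, 62, 82, 88, 117.
Observation 46.8 falls in the class 1000 – <1250.
L = 1000, CF = 38, f = 24, h = 250.
P40 = 1000 + ((46.8 − 38)/24)·250 = 1000 + 91.6667 = 1091.67.

1091.67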